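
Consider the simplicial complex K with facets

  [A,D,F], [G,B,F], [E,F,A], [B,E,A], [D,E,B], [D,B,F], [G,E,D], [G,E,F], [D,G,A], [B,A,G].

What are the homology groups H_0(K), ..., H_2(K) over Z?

H_0 = Z,  H_1 = Z/2Z,  H_2 = 0.

We work with the vertex ordering A < B < D < E < F < G. The simplices of K, each written with vertices in increasing order, are:

  0-simplices (6): A, B, D, E, F, G
  1-simplices (15): AB, AD, AE, AF, AG, BD, BE, BF, BG, DE, DF, DG, EF, EG, FG
  2-simplices (10): ABE, ABG, ADF, ADG, AEF, BDE, BDF, BFG, DEG, EFG

Hence C_0 ≅ Z^6, C_1 ≅ Z^15, C_2 ≅ Z^10.

Boundary ∂_1: C_1 → C_0 sends each edge [p,q] (with p < q) to q − p.
The resulting 6×15 matrix has rank 5, and its Smith normal form has invariant factors (1,1,1,1,1).

The boundary map ∂_2: C_2 → C_1 acts by ∂[p,q,r] = [q,r] − [p,r] + [p,q]. For instance
  ∂ABG = BG − AG + AB,
  ∂BFG = FG − BG + BF.
The 15×10 boundary matrix has rank 10 and Smith normal form diag(1,1,1,1,1,1,1,1,1,2).

Now H_k = ker ∂_k / im ∂_{k+1}, so:

  H_0: rank C_0 − rank ∂_1 = 6 − 5 = 1, and the invariant factors of ∂_1 are all 1, so H_0 ≅ Z.
  H_1: rank ker ∂_1 − rank ∂_2 = (15 − 5) − 10 = 0, and ∂_2 has invariant factor 2 > 1, so H_1 ≅ Z/2Z.
  H_2: rank ker ∂_2 − rank ∂_3 = (10 − 10) − 0 = 0, and there is no ∂_3, so H_2 ≅ 0.

As a check, the Euler characteristic is 6 − 15 + 10 = 1, which agrees with 1 − 0 + 0 = 1.
(K is a triangulation of the real projective plane RP^2.)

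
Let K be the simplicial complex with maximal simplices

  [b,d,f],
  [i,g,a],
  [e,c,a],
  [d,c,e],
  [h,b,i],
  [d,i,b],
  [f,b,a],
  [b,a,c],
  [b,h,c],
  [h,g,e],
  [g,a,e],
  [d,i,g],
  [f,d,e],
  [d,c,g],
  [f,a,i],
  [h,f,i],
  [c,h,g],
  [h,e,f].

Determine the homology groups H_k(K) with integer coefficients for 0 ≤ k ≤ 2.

H_0 ≅ Z,  H_1 ≅ Z ⊕ Z/2Z,  H_2 = 0.

We work with the vertex ordering a < b < c < d < e < f < g < h < i. The simplices of K, each written with vertices in increasing order, are:

  0-simplices (9): a, b, c, d, e, f, g, h, i
  1-simplices (27): ab, ac, ae, af, ag, ai, bc, bd, bf, bh, bi, cd, ce, cg, ch, de, df, dg, di, ef, eg, eh, fh, fi, gh, gi, hi
  2-simplices (18): abc, abf, ace, aeg, afi, agi, bch, bdf, bdi, bhi, cde, cdg, cgh, def, dgi, efh, egh, fhi

Hence C_0 ≅ Z^9, C_1 ≅ Z^27, C_2 ≅ Z^18.

Boundary ∂_1: C_1 → C_0 sends each edge [p,q] (with p < q) to q − p. For instance
  ∂bd = d − b.
This gives a 9×27 integer matrix of rank 8; reducing to Smith normal form yields diagonal entries (1,1,1,1,1,1,1,1).

Boundary ∂_2: C_2 → C_1 maps a triangle to the signed sum of its edges. For instance
  ∂dgi = gi − di + dg,
  ∂fhi = hi − fi + fh.
The 27×18 boundary matrix has rank 18 and Smith normal form diag(1,1,1,1,1,1,1,1,1,1,1,1,1,1,1,1,1,2).

Computing H_k = (kernel of ∂_k) / (image of ∂_{k+1}):

  H_0: rank C_0 − rank ∂_1 = 9 − 8 = 1, and the invariant factors of ∂_1 are all 1, so H_0 ≅ Z.
  H_1: rank ker ∂_1 − rank ∂_2 = (27 − 8) − 18 = 1, and ∂_2 has invariant factor 2 > 1, so H_1 ≅ Z ⊕ Z/2Z.
  H_2: rank ker ∂_2 − rank ∂_3 = (18 − 18) − 0 = 0, and there is no ∂_3, so H_2 ≅ 0.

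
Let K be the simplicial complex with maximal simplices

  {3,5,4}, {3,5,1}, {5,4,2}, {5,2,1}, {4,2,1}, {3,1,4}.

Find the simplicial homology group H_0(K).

H_0 = Z.

Fix the vertex order 1 < 2 < 3 < 4 < 5 and write every simplex with vertices in increasing order. Then dim K = 2 and the simplices of K are:

  0-simplices (5): [1], [2], [3], [4], [5]
  1-simplices (9): [1,2], [1,3], [1,4], [1,5], [2,4], [2,5], [3,4], [3,5], [4,5]
  2-simplices (6): [1,2,4], [1,2,5], [1,3,4], [1,3,5], [2,4,5], [3,4,5]

Hence C_0 ≅ Z^5, C_1 ≅ Z^9, C_2 ≅ Z^6.

The boundary map ∂_1: C_1 → C_0 is given by ∂[p,q] = [q] − [p]. For instance
  ∂[2,4] = [4] − [2].
As a 5×9 matrix over Z this has rank 4, with invariant factors (1,1,1,1).

The boundary map ∂_2: C_2 → C_1 maps a triangle to the signed sum of its edges. For instance
  ∂[1,2,5] = [2,5] − [1,5] + [1,2],
  ∂[2,4,5] = [4,5] − [2,5] + [2,4].
As a 9×6 matrix over Z this has rank 5, with invariant factors (1,1,1,1,1).

Reading off H_k = ker ∂_k / im ∂_{k+1}:

  H_0: rank C_0 − rank ∂_1 = 5 − 4 = 1, and the invariant factors of ∂_1 are all 1, so H_0 ≅ Z.

(K is a triangulation of the 2-sphere S^2.)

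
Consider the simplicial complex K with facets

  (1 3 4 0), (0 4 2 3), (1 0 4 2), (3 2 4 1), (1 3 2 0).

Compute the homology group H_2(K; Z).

Order the vertices as 0 < 1 < 2 < 3 < 4. Listing each simplex with vertices in this order, K has dimension 3 with simplices:

  0-simplices (5): [0], [1], [2], [3], [4]
  1-simplices (10): [0,1], [0,2], [0,3], [0,4], [1,2], [1,3], [1,4], [2,3], [2,4], [3,4]
  2-simplices (10): [0,1,2], [0,1,3], [0,1,4], [0,2,3], [0,2,4], [0,3,4], [1,2,3], [1,2,4], [1,3,4], [2,3,4]
  3-simplices (5): [0,1,2,3], [0,1,2,4], [0,1,3,4], [0,2,3,4], [1,2,3,4]

so the chain groups are C_0 ≅ Z^5, C_1 ≅ Z^10, C_2 ≅ Z^10, C_3 ≅ Z^5.

The boundary map ∂_1: C_1 → C_0 sends each edge [p,q] (with p < q) to q − p.
As a 5×10 matrix over Z this has rank 4, with invariant factors (1,1,1,1).

Boundary ∂_2: C_2 → C_1 maps a triangle to the signed sum of its edges. For instance
  ∂[1,2,3] = [2,3] − [1,3] + [1,2],
  ∂[0,2,4] = [2,4] − [0,4] + [0,2].
The 10×10 boundary matrix has rank 6 and Smith normal form diag(1,1,1,1,1,1).

The boundary map ∂_3: C_3 → C_2 sends each 3-simplex σ to the alternating sum Σ_i (−1)^i (σ with its i-th vertex removed). For instance
  ∂[0,1,3,4] = [1,3,4] − [0,3,4] + [0,1,4] − [0,1,3],
  ∂[1,2,3,4] = [2,3,4] − [1,3,4] + [1,2,4] − [1,2,3].
The resulting 10×5 matrix has rank 4, and its Smith normal form has invariant factors (1,1,1,1).

Computing H_k = (kernel of ∂_k) / (image of ∂_{k+1}):

  H_2: rank ker ∂_2 − rank ∂_3 = (10 − 6) − 4 = 0, and the invariant factors of ∂_3 are all 1, so H_2 = 0.

(K is a triangulation of the 3-sphere S^3.)

H_2 ≅ 0.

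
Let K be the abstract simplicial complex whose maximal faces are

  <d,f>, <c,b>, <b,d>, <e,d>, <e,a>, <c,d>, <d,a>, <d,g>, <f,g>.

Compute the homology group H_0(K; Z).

Fix the vertex order a < b < c < d < e < f < g and write every simplex with vertices in increasing order. Then dim K = 1 and the simplices of K are:

  0-simplices (7): a, b, c, d, e, f, g
  1-simplices (9): ad, ae, bc, bd, cd, de, df, dg, fg

giving chain groups C_0 ≅ Z^7, C_1 ≅ Z^9.

Boundary ∂_1: C_1 → C_0 is given by ∂[p,q] = [q] − [p]. For instance
  ∂dg = g − d.
As a 7×9 matrix over Z this has rank 6, with invariant factors (1,1,1,1,1,1).

Computing H_k = (kernel of ∂_k) / (image of ∂_{k+1}):

  H_0: rank C_0 − rank ∂_1 = 7 − 6 = 1, and the invariant factors of ∂_1 are all 1, so H_0 ≅ Z.

H_0 = Z.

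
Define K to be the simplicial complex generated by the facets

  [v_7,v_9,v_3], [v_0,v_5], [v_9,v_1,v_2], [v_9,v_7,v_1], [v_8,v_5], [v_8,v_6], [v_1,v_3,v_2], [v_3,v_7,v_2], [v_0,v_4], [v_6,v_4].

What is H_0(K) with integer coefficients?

Fix the vertex order v_0 < v_1 < v_2 < v_3 < v_4 < v_5 < v_6 < v_7 < v_8 < v_9 and write every simplex with vertices in increasing order. Then dim K = 2 and the simplices of K are:

  0-simplices (10): [v_0], [v_1], [v_2], [v_3], [v_4], [v_5], [v_6], [v_7], [v_8], [v_9]
  1-simplices (15): (15 of them)
  2-simplices (5): [v_1,v_2,v_3], [v_1,v_2,v_9], [v_1,v_7,v_9], [v_2,v_3,v_7], [v_3,v_7,v_9]

Hence C_0 ≅ Z^10, C_1 ≅ Z^15, C_2 ≅ Z^5.

∂_1: C_1 → C_0 maps an edge to its endpoints' difference, ∂[p,q] = q − p. For instance
  ∂[v_0,v_4] = [v_4] − [v_0].
The 10×15 boundary matrix has rank 8 and Smith normal form diag(1,1,1,1,1,1,1,1).

Boundary ∂_2: C_2 → C_1 acts by ∂[p,q,r] = [q,r] − [p,r] + [p,q]. For instance
  ∂[v_1,v_7,v_9] = [v_7,v_9] − [v_1,v_9] + [v_1,v_7],
  ∂[v_2,v_3,v_7] = [v_3,v_7] − [v_2,v_7] + [v_2,v_3].
The 15×5 boundary matrix has rank 5 and Smith normal form diag(1,1,1,1,1).

Computing H_k = (kernel of ∂_k) / (image of ∂_{k+1}):

  H_0: rank C_0 − rank ∂_1 = 10 − 8 = 2, and the invariant factors of ∂_1 are all 1, so H_0 ≅ Z^2.

(K is a triangulation of the disjoint union of the circle S^1 and the Möbius band.)

H_0 = Z^2.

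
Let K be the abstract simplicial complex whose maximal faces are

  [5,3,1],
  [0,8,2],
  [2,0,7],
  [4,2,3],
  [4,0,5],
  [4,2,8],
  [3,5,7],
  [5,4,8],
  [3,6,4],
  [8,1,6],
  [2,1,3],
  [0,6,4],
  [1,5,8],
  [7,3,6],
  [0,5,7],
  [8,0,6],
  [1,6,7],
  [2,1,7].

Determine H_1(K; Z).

H_1 ≅ Z ⊕ Z/2Z.

We work with the vertex ordering 0 < 1 < 2 < 3 < 4 < 5 < 6 < 7 < 8. The simplices of K, each written with vertices in increasing order, are:

  0-simplices (9): [0], [1], [2], [3], [4], [5], [6], [7], [8]
  1-simplices (27): (27 of them)
  2-simplices (18): [0,2,7], [0,2,8], [0,4,5], [0,4,6], [0,5,7], [0,6,8], [1,2,3], [1,2,7], [1,3,5], [1,5,8], [1,6,7], [1,6,8], [2,3,4], [2,4,8], [3,4,6], [3,5,7], [3,6,7], [4,5,8]

giving chain groups C_0 ≅ Z^9, C_1 ≅ Z^27, C_2 ≅ Z^18.

Boundary ∂_1: C_1 → C_0 is given by ∂[p,q] = [q] − [p]. For instance
  ∂[0,7] = [7] − [0].
This gives a 9×27 integer matrix of rank 8; reducing to Smith normal form yields diagonal entries (1,1,1,1,1,1,1,1).

Boundary ∂_2: C_2 → C_1 maps a triangle to the signed sum of its edges. For instance
  ∂[1,5,8] = [5,8] − [1,8] + [1,5],
  ∂[1,6,8] = [6,8] − [1,8] + [1,6].
As a 27×18 matrix over Z this has rank 18, with invariant factors (1,1,1,1,1,1,1,1,1,1,1,1,1,1,1,1,1,2).

Reading off H_k = ker ∂_k / im ∂_{k+1}:

  H_1: rank ker ∂_1 − rank ∂_2 = (27 − 8) − 18 = 1, and ∂_2 has invariant factor 2 > 1, so H_1 ≅ Z ⊕ Z/2Z.

(K is a triangulation of the Klein bottle.)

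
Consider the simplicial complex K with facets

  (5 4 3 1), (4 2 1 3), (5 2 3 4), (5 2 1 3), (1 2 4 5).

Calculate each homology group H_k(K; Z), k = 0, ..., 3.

H_0 = Z,  H_1 = 0,  H_2 = 0,  H_3 = Z.

K has 5 vertices, 10 edges, 10 triangles, 5 3-simplices.
rank ∂_0 = 0, rank ∂_1 = 4 ⇒ b_0 = 5 − 0 − 4 = 1; all invariant factors of ∂_1 are 1 so no torsion. So H_0 ≅ Z.
rank ∂_1 = 4, rank ∂_2 = 6 ⇒ b_1 = 10 − 4 − 6 = 0; all invariant factors of ∂_2 are 1 so no torsion. So H_1 ≅ 0.
rank ∂_2 = 6, rank ∂_3 = 4 ⇒ b_2 = 10 − 6 − 4 = 0; all invariant factors of ∂_3 are 1 so no torsion. So H_2 ≅ 0.
rank ∂_3 = 4, rank ∂_4 = 0 ⇒ b_3 = 5 − 4 − 0 = 1. So H_3 ≅ Z.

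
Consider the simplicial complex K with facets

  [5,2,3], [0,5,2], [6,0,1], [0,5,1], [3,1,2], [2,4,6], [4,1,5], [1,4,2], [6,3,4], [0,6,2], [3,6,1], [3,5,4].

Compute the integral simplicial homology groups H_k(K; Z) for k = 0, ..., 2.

H_0 ≅ Z,  H_1 ≅ Z/2Z,  H_2 = 0.

We work with the vertex ordering 0 < 1 < 2 < 3 < 4 < 5 < 6. The simplices of K, each written with vertices in increasing order, are:

  0-simplices (7): [0], [1], [2], [3], [4], [5], [6]
  1-simplices (18): [0,1], [0,2], [0,5], [0,6], [1,2], [1,3], [1,4], [1,5], [1,6], [2,3], [2,4], [2,5], [2,6], [3,4], [3,5], [3,6], [4,5], [4,6]
  2-simplices (12): [0,1,5], [0,1,6], [0,2,5], [0,2,6], [1,2,3], [1,2,4], [1,3,6], [1,4,5], [2,3,5], [2,4,6], [3,4,5], [3,4,6]

Hence C_0 ≅ Z^7, C_1 ≅ Z^18, C_2 ≅ Z^12.

∂_1: C_1 → C_0 is given by ∂[p,q] = [q] − [p].
This gives a 7×18 integer matrix of rank 6; reducing to Smith normal form yields diagonal entries (1,1,1,1,1,1).

∂_2: C_2 → C_1 sends each 2-simplex [p,q,r] to [q,r] − [p,r] + [p,q]. For instance
  ∂[1,2,3] = [2,3] − [1,3] + [1,2],
  ∂[0,2,5] = [2,5] − [0,5] + [0,2].
The resulting 18×12 matrix has rank 12, and its Smith normal form has invariant factors (1,1,1,1,1,1,1,1,1,1,1,2).

Reading off H_k = ker ∂_k / im ∂_{k+1}:

  H_0: rank C_0 − rank ∂_1 = 7 − 6 = 1, and the invariant factors of ∂_1 are all 1, so H_0 = Z.
  H_1: rank ker ∂_1 − rank ∂_2 = (18 − 6) − 12 = 0, and ∂_2 has invariant factor 2 > 1, so H_1 = Z/2Z.
  H_2: rank ker ∂_2 − rank ∂_3 = (12 − 12) − 0 = 0, and there is no ∂_3, so H_2 = 0.

(K is a triangulation of the real projective plane RP^2.)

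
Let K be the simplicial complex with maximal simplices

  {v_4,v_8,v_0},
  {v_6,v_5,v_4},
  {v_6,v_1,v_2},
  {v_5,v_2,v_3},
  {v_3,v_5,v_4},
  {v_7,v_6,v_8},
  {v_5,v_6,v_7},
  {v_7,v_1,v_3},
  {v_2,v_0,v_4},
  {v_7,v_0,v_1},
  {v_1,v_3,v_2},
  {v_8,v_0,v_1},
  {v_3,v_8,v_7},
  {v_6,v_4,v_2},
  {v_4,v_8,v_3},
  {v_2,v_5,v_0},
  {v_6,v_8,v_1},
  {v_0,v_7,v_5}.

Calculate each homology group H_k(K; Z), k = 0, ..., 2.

K has 9 vertices, 27 edges, 18 triangles.
rank ∂_0 = 0, rank ∂_1 = 8 ⇒ b_0 = 9 − 0 − 8 = 1; all invariant factors of ∂_1 are 1 so no torsion. So H_0 ≅ Z.
rank ∂_1 = 8, rank ∂_2 = 18 ⇒ b_1 = 27 − 8 − 18 = 1; ∂_2 has invariant factor(s) [2] giving torsion. So H_1 ≅ Z × Z/2.
rank ∂_2 = 18, rank ∂_3 = 0 ⇒ b_2 = 18 − 18 − 0 = 0. So H_2 ≅ 0.

H_0 ≅ Z,  H_1 ≅ Z × Z/2,  H_2 = 0.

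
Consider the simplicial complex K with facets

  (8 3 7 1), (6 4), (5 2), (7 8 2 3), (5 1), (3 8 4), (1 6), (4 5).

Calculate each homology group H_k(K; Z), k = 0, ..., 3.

H_0 = Z,  H_1 = Z^3,  H_2 = 0,  H_3 = 0.

Fix the vertex order 1 < 2 < 3 < 4 < 5 < 6 < 7 < 8 and write every simplex with vertices in increasing order. Then dim K = 3 and the simplices of K are:

  0-simplices (8): [1], [2], [3], [4], [5], [6], [7], [8]
  1-simplices (16): [1,3], [1,5], [1,6], [1,7], [1,8], [2,3], [2,5], [2,7], [2,8], [3,4], [3,7], [3,8], [4,5], [4,6], [4,8], [7,8]
  2-simplices (8): [1,3,7], [1,3,8], [1,7,8], [2,3,7], [2,3,8], [2,7,8], [3,4,8], [3,7,8]
  3-simplices (2): [1,3,7,8], [2,3,7,8]

giving chain groups C_0 ≅ Z^8, C_1 ≅ Z^16, C_2 ≅ Z^8, C_3 ≅ Z^2.

The boundary map ∂_1: C_1 → C_0 maps an edge to its endpoints' difference, ∂[p,q] = q − p.
The resulting 8×16 matrix has rank 7, and its Smith normal form has invariant factors (1,1,1,1,1,1,1).

The boundary map ∂_2: C_2 → C_1 sends each 2-simplex [p,q,r] to [q,r] − [p,r] + [p,q]. For instance
  ∂[2,7,8] = [7,8] − [2,8] + [2,7],
  ∂[1,7,8] = [7,8] − [1,8] + [1,7].
As a 16×8 matrix over Z this has rank 6, with invariant factors (1,1,1,1,1,1).

Boundary ∂_3: C_3 → C_2 sends each 3-simplex σ to the alternating sum Σ_i (−1)^i (σ with its i-th vertex removed). For instance
  ∂[2,3,7,8] = [3,7,8] − [2,7,8] + [2,3,8] − [2,3,7],
  ∂[1,3,7,8] = [3,7,8] − [1,7,8] + [1,3,8] − [1,3,7].
As a 8×2 matrix over Z this has rank 2, with invariant factors (1,1).

From H_k ≅ ker(∂_k) / im(∂_{k+1}) we obtain:

  H_0: rank C_0 − rank ∂_1 = 8 − 7 = 1, and the invariant factors of ∂_1 are all 1, so H_0 ≅ Z.
  H_1: rank ker ∂_1 − rank ∂_2 = (16 − 7) − 6 = 3, and the invariant factors of ∂_2 are all 1, so H_1 ≅ Z^3.
  H_2: rank ker ∂_2 − rank ∂_3 = (8 − 6) − 2 = 0, and the invariant factors of ∂_3 are all 1, so H_2 ≅ 0.
  H_3: rank ker ∂_3 − rank ∂_4 = (2 − 2) − 0 = 0, and there is no ∂_4, so H_3 ≅ 0.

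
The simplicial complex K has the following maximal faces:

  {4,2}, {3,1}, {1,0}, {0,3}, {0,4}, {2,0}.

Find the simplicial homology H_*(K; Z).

H_0 = Z,  H_1 = Z^2.

We work with the vertex ordering 0 < 1 < 2 < 3 < 4. The simplices of K, each written with vertices in increasing order, are:

  0-simplices (5): [0], [1], [2], [3], [4]
  1-simplices (6): [0,1], [0,2], [0,3], [0,4], [1,3], [2,4]

giving chain groups C_0 ≅ Z^5, C_1 ≅ Z^6.

∂_1: C_1 → C_0 is given by ∂[p,q] = [q] − [p].
The resulting 5×6 matrix has rank 4, and its Smith normal form has invariant factors (1,1,1,1).

Now H_k = ker ∂_k / im ∂_{k+1}, so:

  H_0: rank C_0 − rank ∂_1 = 5 − 4 = 1, and the invariant factors of ∂_1 are all 1, so H_0 = Z.
  H_1: rank ker ∂_1 − rank ∂_2 = (6 − 4) − 0 = 2, and there is no ∂_2, so H_1 = Z^2.

As a check, the Euler characteristic is 5 − 6 = -1, which agrees with 1 − 2 = -1.
(K is a triangulation of a wedge of 2 circles.)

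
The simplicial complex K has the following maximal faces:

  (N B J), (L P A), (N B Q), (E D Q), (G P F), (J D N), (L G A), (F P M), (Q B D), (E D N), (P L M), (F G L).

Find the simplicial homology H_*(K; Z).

H_0 ≅ Z^2,  H_1 ≅ Z^2,  H_2 = 0.

We work with the vertex ordering A < B < D < E < F < G < J < L < M < N < P < Q. The simplices of K, each written with vertices in increasing order, are:

  0-simplices (12): A, B, D, E, F, G, J, L, M, N, P, Q
  1-simplices (24): AG, AL, AP, BD, BJ, BN, BQ, DE, DJ, DN, DQ, EN, EQ, FG, FL, FM, FP, GL, GP, JN, LM, LP, MP, NQ
  2-simplices (12): AGL, ALP, BDQ, BJN, BNQ, DEN, DEQ, DJN, FGL, FGP, FMP, LMP

giving chain groups C_0 ≅ Z^12, C_1 ≅ Z^24, C_2 ≅ Z^12.

The boundary map ∂_1: C_1 → C_0 is given by ∂[p,q] = [q] − [p]. For instance
  ∂BJ = J − B.
The 12×24 boundary matrix has rank 10 and Smith normal form diag(1,1,1,1,1,1,1,1,1,1).

The boundary map ∂_2: C_2 → C_1 maps a triangle to the signed sum of its edges. For instance
  ∂BJN = JN − BN + BJ,
  ∂BNQ = NQ − BQ + BN.
This gives a 24×12 integer matrix of rank 12; reducing to Smith normal form yields diagonal entries (1,1,1,1,1,1,1,1,1,1,1,1).

From H_k ≅ ker(∂_k) / im(∂_{k+1}) we obtain:

  H_0: rank C_0 − rank ∂_1 = 12 − 10 = 2, and the invariant factors of ∂_1 are all 1, so H_0 ≅ Z^2.
  H_1: rank ker ∂_1 − rank ∂_2 = (24 − 10) − 12 = 2, and the invariant factors of ∂_2 are all 1, so H_1 ≅ Z^2.
  H_2: rank ker ∂_2 − rank ∂_3 = (12 − 12) − 0 = 0, and there is no ∂_3, so H_2 ≅ 0.

As a check, the Euler characteristic is 12 − 24 + 12 = 0, which agrees with 2 − 2 + 0 = 0.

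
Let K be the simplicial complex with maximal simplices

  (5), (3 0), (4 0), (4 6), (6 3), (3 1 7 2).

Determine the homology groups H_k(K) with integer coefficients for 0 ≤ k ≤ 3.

K has 8 vertices, 10 edges, 4 triangles, 1 3-simplex.
rank ∂_0 = 0, rank ∂_1 = 6 ⇒ b_0 = 8 − 0 − 6 = 2; all invariant factors of ∂_1 are 1 so no torsion. So H_0 ≅ Z^2.
rank ∂_1 = 6, rank ∂_2 = 3 ⇒ b_1 = 10 − 6 − 3 = 1; all invariant factors of ∂_2 are 1 so no torsion. So H_1 ≅ Z.
rank ∂_2 = 3, rank ∂_3 = 1 ⇒ b_2 = 4 − 3 − 1 = 0; all invariant factors of ∂_3 are 1 so no torsion. So H_2 ≅ 0.
rank ∂_3 = 1, rank ∂_4 = 0 ⇒ b_3 = 1 − 1 − 0 = 0. So H_3 ≅ 0.

H_0 ≅ Z^2,  H_1 ≅ Z,  H_2 = 0,  H_3 = 0.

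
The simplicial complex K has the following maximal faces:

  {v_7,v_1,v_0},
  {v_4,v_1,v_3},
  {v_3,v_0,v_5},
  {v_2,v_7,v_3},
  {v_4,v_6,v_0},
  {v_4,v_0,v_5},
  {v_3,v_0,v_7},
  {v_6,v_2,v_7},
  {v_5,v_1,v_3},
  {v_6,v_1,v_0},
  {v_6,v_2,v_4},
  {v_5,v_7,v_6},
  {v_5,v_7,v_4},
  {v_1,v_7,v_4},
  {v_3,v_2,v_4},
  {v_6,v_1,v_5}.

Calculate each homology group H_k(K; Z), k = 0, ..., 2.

Order the vertices as v_0 < v_1 < v_2 < v_3 < v_4 < v_5 < v_6 < v_7. Listing each simplex with vertices in this order, K has dimension 2 with simplices:

  0-simplices (8): [v_0], [v_1], [v_2], [v_3], [v_4], [v_5], [v_6], [v_7]
  1-simplices (24): (24 of them)
  2-simplices (16): (16 of them)

giving chain groups C_0 ≅ Z^8, C_1 ≅ Z^24, C_2 ≅ Z^16.

The boundary map ∂_1: C_1 → C_0 sends each edge [p,q] (with p < q) to q − p.
The 8×24 boundary matrix has rank 7 and Smith normal form diag(1,1,1,1,1,1,1).

Boundary ∂_2: C_2 → C_1 acts by ∂[p,q,r] = [q,r] − [p,r] + [p,q]. For instance
  ∂[v_5,v_6,v_7] = [v_6,v_7] − [v_5,v_7] + [v_5,v_6],
  ∂[v_0,v_1,v_6] = [v_1,v_6] − [v_0,v_6] + [v_0,v_1].
The resulting 24×16 matrix has rank 15, and its Smith normal form has invariant factors (1,1,1,1,1,1,1,1,1,1,1,1,1,1,1).

Reading off H_k = ker ∂_k / im ∂_{k+1}:

  H_0: rank C_0 − rank ∂_1 = 8 − 7 = 1, and the invariant factors of ∂_1 are all 1, so H_0 = Z.
  H_1: rank ker ∂_1 − rank ∂_2 = (24 − 7) − 15 = 2, and the invariant factors of ∂_2 are all 1, so H_1 = Z^2.
  H_2: rank ker ∂_2 − rank ∂_3 = (16 − 15) − 0 = 1, and there is no ∂_3, so H_2 = Z.

(K is a triangulation of the torus T^2.)

H_0 ≅ Z,  H_1 ≅ Z^2,  H_2 ≅ Z.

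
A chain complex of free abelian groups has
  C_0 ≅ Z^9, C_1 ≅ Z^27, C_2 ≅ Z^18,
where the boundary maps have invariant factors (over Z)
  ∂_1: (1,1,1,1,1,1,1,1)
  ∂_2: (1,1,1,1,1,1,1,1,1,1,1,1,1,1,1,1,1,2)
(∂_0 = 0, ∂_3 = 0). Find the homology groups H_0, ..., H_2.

H_0 ≅ Z,  H_1 ≅ Z ⊕ Z/2,  H_2 = 0.

H_0: b_0 = 9 − 0 − 8 = 1; torsion from ∂_1 factors > 1: none. So H_0 ≅ Z.
H_1: b_1 = 27 − 8 − 18 = 1; torsion from ∂_2 factors > 1: [2]. So H_1 ≅ Z ⊕ Z/2.
H_2: b_2 = 18 − 18 − 0 = 0; torsion from ∂_3 factors > 1: none. So H_2 ≅ 0.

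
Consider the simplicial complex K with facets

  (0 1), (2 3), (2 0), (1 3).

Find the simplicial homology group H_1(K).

Order the vertices as 0 < 1 < 2 < 3. Listing each simplex with vertices in this order, K has dimension 1 with simplices:

  0-simplices (4): [0], [1], [2], [3]
  1-simplices (4): [0,1], [0,2], [1,3], [2,3]

Hence C_0 ≅ Z^4, C_1 ≅ Z^4.

The boundary map ∂_1: C_1 → C_0 maps an edge to its endpoints' difference, ∂[p,q] = q − p.
As a 4×4 matrix over Z this has rank 3, with invariant factors (1,1,1).

From H_k ≅ ker(∂_k) / im(∂_{k+1}) we obtain:

  H_1: rank ker ∂_1 − rank ∂_2 = (4 − 3) − 0 = 1, and there is no ∂_2, so H_1 ≅ Z.

H_1 ≅ Z.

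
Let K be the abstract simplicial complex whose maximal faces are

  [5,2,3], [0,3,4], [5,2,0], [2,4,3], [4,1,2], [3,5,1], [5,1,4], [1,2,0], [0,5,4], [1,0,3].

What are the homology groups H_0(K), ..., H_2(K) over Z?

H_0 = Z,  H_1 = Z/2Z,  H_2 = 0.

Fix the vertex order 0 < 1 < 2 < 3 < 4 < 5 and write every simplex with vertices in increasing order. Then dim K = 2 and the simplices of K are:

  0-simplices (6): [0], [1], [2], [3], [4], [5]
  1-simplices (15): [0,1], [0,2], [0,3], [0,4], [0,5], [1,2], [1,3], [1,4], [1,5], [2,3], [2,4], [2,5], [3,4], [3,5], [4,5]
  2-simplices (10): [0,1,2], [0,1,3], [0,2,5], [0,3,4], [0,4,5], [1,2,4], [1,3,5], [1,4,5], [2,3,4], [2,3,5]

so the chain groups are C_0 ≅ Z^6, C_1 ≅ Z^15, C_2 ≅ Z^10.

Boundary ∂_1: C_1 → C_0 is given by ∂[p,q] = [q] − [p]. For instance
  ∂[0,1] = [1] − [0].
As a 6×15 matrix over Z this has rank 5, with invariant factors (1,1,1,1,1).

Boundary ∂_2: C_2 → C_1 acts by ∂[p,q,r] = [q,r] − [p,r] + [p,q]. For instance
  ∂[1,3,5] = [3,5] − [1,5] + [1,3],
  ∂[1,2,4] = [2,4] − [1,4] + [1,2].
The resulting 15×10 matrix has rank 10, and its Smith normal form has invariant factors (1,1,1,1,1,1,1,1,1,2).

Now H_k = ker ∂_k / im ∂_{k+1}, so:

  H_0: rank C_0 − rank ∂_1 = 6 − 5 = 1, and the invariant factors of ∂_1 are all 1, so H_0 = Z.
  H_1: rank ker ∂_1 − rank ∂_2 = (15 − 5) − 10 = 0, and ∂_2 has invariant factor 2 > 1, so H_1 = Z/2Z.
  H_2: rank ker ∂_2 − rank ∂_3 = (10 − 10) − 0 = 0, and there is no ∂_3, so H_2 = 0.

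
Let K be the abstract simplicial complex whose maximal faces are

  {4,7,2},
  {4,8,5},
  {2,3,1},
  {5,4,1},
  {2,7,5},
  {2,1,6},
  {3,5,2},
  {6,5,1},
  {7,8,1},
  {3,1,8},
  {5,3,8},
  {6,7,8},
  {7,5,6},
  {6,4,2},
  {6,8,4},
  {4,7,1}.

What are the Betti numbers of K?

b_0 = 1, b_1 = 2, b_2 = 1.

Fix the vertex order 1 < 2 < 3 < 4 < 5 < 6 < 7 < 8 and write every simplex with vertices in increasing order. Then dim K = 2 and the simplices of K are:

  0-simplices (8): [1], [2], [3], [4], [5], [6], [7], [8]
  1-simplices (24): (24 of them)
  2-simplices (16): [1,2,3], [1,2,6], [1,3,8], [1,4,5], [1,4,7], [1,5,6], [1,7,8], [2,3,5], [2,4,6], [2,4,7], [2,5,7], [3,5,8], [4,5,8], [4,6,8], [5,6,7], [6,7,8]

giving chain groups C_0 ≅ Z^8, C_1 ≅ Z^24, C_2 ≅ Z^16.

Boundary ∂_1: C_1 → C_0 sends each edge [p,q] (with p < q) to q − p.
This gives a 8×24 integer matrix of rank 7; reducing to Smith normal form yields diagonal entries (1,1,1,1,1,1,1).

The boundary map ∂_2: C_2 → C_1 maps a triangle to the signed sum of its edges. For instance
  ∂[1,2,3] = [2,3] − [1,3] + [1,2],
  ∂[1,3,8] = [3,8] − [1,8] + [1,3].
The resulting 24×16 matrix has rank 15, and its Smith normal form has invariant factors (1,1,1,1,1,1,1,1,1,1,1,1,1,1,1).

Computing H_k = (kernel of ∂_k) / (image of ∂_{k+1}):

  H_0: rank C_0 − rank ∂_1 = 8 − 7 = 1, and the invariant factors of ∂_1 are all 1, so H_0 ≅ Z.
  H_1: rank ker ∂_1 − rank ∂_2 = (24 − 7) − 15 = 2, and the invariant factors of ∂_2 are all 1, so H_1 ≅ Z^2.
  H_2: rank ker ∂_2 − rank ∂_3 = (16 − 15) − 0 = 1, and there is no ∂_3, so H_2 ≅ Z.

(K is a triangulation of the torus T^2.)

Hence the Betti numbers are b_0 = 1, b_1 = 2, b_2 = 1.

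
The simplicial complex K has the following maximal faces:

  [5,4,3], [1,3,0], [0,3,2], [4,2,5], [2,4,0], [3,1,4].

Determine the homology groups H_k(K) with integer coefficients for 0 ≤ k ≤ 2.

We work with the vertex ordering 0 < 1 < 2 < 3 < 4 < 5. The simplices of K, each written with vertices in increasing order, are:

  0-simplices (6): [0], [1], [2], [3], [4], [5]
  1-simplices (12): [0,1], [0,2], [0,3], [0,4], [1,3], [1,4], [2,3], [2,4], [2,5], [3,4], [3,5], [4,5]
  2-simplices (6): [0,1,3], [0,2,3], [0,2,4], [1,3,4], [2,4,5], [3,4,5]

giving chain groups C_0 ≅ Z^6, C_1 ≅ Z^12, C_2 ≅ Z^6.

∂_1: C_1 → C_0 is given by ∂[p,q] = [q] − [p]. For instance
  ∂[0,2] = [2] − [0].
The 6×12 boundary matrix has rank 5 and Smith normal form diag(1,1,1,1,1).

∂_2: C_2 → C_1 acts by ∂[p,q,r] = [q,r] − [p,r] + [p,q]. For instance
  ∂[1,3,4] = [3,4] − [1,4] + [1,3],
  ∂[0,2,3] = [2,3] − [0,3] + [0,2].
This gives a 12×6 integer matrix of rank 6; reducing to Smith normal form yields diagonal entries (1,1,1,1,1,1).

Reading off H_k = ker ∂_k / im ∂_{k+1}:

  H_0: rank C_0 − rank ∂_1 = 6 − 5 = 1, and the invariant factors of ∂_1 are all 1, so H_0 ≅ Z.
  H_1: rank ker ∂_1 − rank ∂_2 = (12 − 5) − 6 = 1, and the invariant factors of ∂_2 are all 1, so H_1 ≅ Z.
  H_2: rank ker ∂_2 − rank ∂_3 = (6 − 6) − 0 = 0, and there is no ∂_3, so H_2 ≅ 0.

As a check, the Euler characteristic is 6 − 12 + 6 = 0, which agrees with 1 − 1 + 0 = 0.

H_0 ≅ Z,  H_1 ≅ Z,  H_2 = 0.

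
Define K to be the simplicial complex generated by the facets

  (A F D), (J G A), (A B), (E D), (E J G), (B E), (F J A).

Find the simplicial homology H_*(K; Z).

H_0 ≅ Z,  H_1 ≅ Z^2,  H_2 = 0.

We work with the vertex ordering A < B < D < E < F < G < J. The simplices of K, each written with vertices in increasing order, are:

  0-simplices (7): A, B, D, E, F, G, J
  1-simplices (12): AB, AD, AF, AG, AJ, BE, DE, DF, EG, EJ, FJ, GJ
  2-simplices (4): ADF, AFJ, AGJ, EGJ

so the chain groups are C_0 ≅ Z^7, C_1 ≅ Z^12, C_2 ≅ Z^4.

The boundary map ∂_1: C_1 → C_0 maps an edge to its endpoints' difference, ∂[p,q] = q − p.
This gives a 7×12 integer matrix of rank 6; reducing to Smith normal form yields diagonal entries (1,1,1,1,1,1).

∂_2: C_2 → C_1 acts by ∂[p,q,r] = [q,r] − [p,r] + [p,q]. For instance
  ∂AGJ = GJ − AJ + AG,
  ∂EGJ = GJ − EJ + EG.
The resulting 12×4 matrix has rank 4, and its Smith normal form has invariant factors (1,1,1,1).

From H_k ≅ ker(∂_k) / im(∂_{k+1}) we obtain:

  H_0: rank C_0 − rank ∂_1 = 7 − 6 = 1, and the invariant factors of ∂_1 are all 1, so H_0 ≅ Z.
  H_1: rank ker ∂_1 − rank ∂_2 = (12 − 6) − 4 = 2, and the invariant factors of ∂_2 are all 1, so H_1 ≅ Z^2.
  H_2: rank ker ∂_2 − rank ∂_3 = (4 − 4) − 0 = 0, and there is no ∂_3, so H_2 ≅ 0.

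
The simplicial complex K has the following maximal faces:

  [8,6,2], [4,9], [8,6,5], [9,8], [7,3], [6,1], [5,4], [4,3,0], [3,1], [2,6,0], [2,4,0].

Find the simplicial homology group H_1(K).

Order the vertices as 0 < 1 < 2 < 3 < 4 < 5 < 6 < 7 < 8 < 9. Listing each simplex with vertices in this order, K has dimension 2 with simplices:

  0-simplices (10): [0], [1], [2], [3], [4], [5], [6], [7], [8], [9]
  1-simplices (17): [0,2], [0,3], [0,4], [0,6], [1,3], [1,6], [2,4], [2,6], [2,8], [3,4], [3,7], [4,5], [4,9], [5,6], [5,8], [6,8], [8,9]
  2-simplices (5): [0,2,4], [0,2,6], [0,3,4], [2,6,8], [5,6,8]

so the chain groups are C_0 ≅ Z^10, C_1 ≅ Z^17, C_2 ≅ Z^5.

The boundary map ∂_1: C_1 → C_0 maps an edge to its endpoints' difference, ∂[p,q] = q − p. For instance
  ∂[2,8] = [8] − [2].
The resulting 10×17 matrix has rank 9, and its Smith normal form has invariant factors (1,1,1,1,1,1,1,1,1).

Boundary ∂_2: C_2 → C_1 acts by ∂[p,q,r] = [q,r] − [p,r] + [p,q]. For instance
  ∂[2,6,8] = [6,8] − [2,8] + [2,6],
  ∂[0,2,6] = [2,6] − [0,6] + [0,2].
The resulting 17×5 matrix has rank 5, and its Smith normal form has invariant factors (1,1,1,1,1).

From H_k ≅ ker(∂_k) / im(∂_{k+1}) we obtain:

  H_1: rank ker ∂_1 − rank ∂_2 = (17 − 9) − 5 = 3, and the invariant factors of ∂_2 are all 1, so H_1 = Z^3.

H_1 = Z^3.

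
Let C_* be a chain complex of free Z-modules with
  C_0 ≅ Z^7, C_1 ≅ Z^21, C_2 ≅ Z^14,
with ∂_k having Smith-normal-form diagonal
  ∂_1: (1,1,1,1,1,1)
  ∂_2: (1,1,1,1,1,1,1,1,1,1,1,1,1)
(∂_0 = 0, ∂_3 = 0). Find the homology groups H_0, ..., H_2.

H_0: b_0 = 7 − 0 − 6 = 1; torsion from ∂_1 factors > 1: none. So H_0 = Z.
H_1: b_1 = 21 − 6 − 13 = 2; torsion from ∂_2 factors > 1: none. So H_1 = Z^2.
H_2: b_2 = 14 − 13 − 0 = 1; torsion from ∂_3 factors > 1: none. So H_2 = Z.

H_0 = Z,  H_1 = Z^2,  H_2 = Z.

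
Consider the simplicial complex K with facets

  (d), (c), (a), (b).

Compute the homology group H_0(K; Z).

Order the vertices as a < b < c < d. Listing each simplex with vertices in this order, K has dimension 0 with simplices:

  0-simplices (4): a, b, c, d

so the chain groups are C_0 ≅ Z^4.

Now H_k = ker ∂_k / im ∂_{k+1}, so:

  H_0: rank C_0 − rank ∂_1 = 4 − 0 = 4, and there is no ∂_1, so H_0 ≅ Z^4.

H_0 = Z^4.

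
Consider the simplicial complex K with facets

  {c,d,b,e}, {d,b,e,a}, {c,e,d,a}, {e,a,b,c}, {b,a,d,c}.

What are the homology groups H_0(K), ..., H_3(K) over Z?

We work with the vertex ordering a < b < c < d < e. The simplices of K, each written with vertices in increasing order, are:

  0-simplices (5): a, b, c, d, e
  1-simplices (10): ab, ac, ad, ae, bc, bd, be, cd, ce, de
  2-simplices (10): abc, abd, abe, acd, ace, ade, bcd, bce, bde, cde
  3-simplices (5): abcd, abce, abde, acde, bcde

so the chain groups are C_0 ≅ Z^5, C_1 ≅ Z^10, C_2 ≅ Z^10, C_3 ≅ Z^5.

The boundary map ∂_1: C_1 → C_0 maps an edge to its endpoints' difference, ∂[p,q] = q − p.
This gives a 5×10 integer matrix of rank 4; reducing to Smith normal form yields diagonal entries (1,1,1,1).

Boundary ∂_2: C_2 → C_1 sends each 2-simplex [p,q,r] to [q,r] − [p,r] + [p,q]. For instance
  ∂acd = cd − ad + ac,
  ∂ade = de − ae + ad.
The resulting 10×10 matrix has rank 6, and its Smith normal form has invariant factors (1,1,1,1,1,1).

Boundary ∂_3: C_3 → C_2 sends each 3-simplex σ to the alternating sum Σ_i (−1)^i (σ with its i-th vertex removed). For instance
  ∂abcd = bcd − acd + abd − abc,
  ∂abce = bce − ace + abe − abc.
This gives a 10×5 integer matrix of rank 4; reducing to Smith normal form yields diagonal entries (1,1,1,1).

Now H_k = ker ∂_k / im ∂_{k+1}, so:

  H_0: rank C_0 − rank ∂_1 = 5 − 4 = 1, and the invariant factors of ∂_1 are all 1, so H_0 = Z.
  H_1: rank ker ∂_1 − rank ∂_2 = (10 − 4) − 6 = 0, and the invariant factors of ∂_2 are all 1, so H_1 = 0.
  H_2: rank ker ∂_2 − rank ∂_3 = (10 − 6) − 4 = 0, and the invariant factors of ∂_3 are all 1, so H_2 = 0.
  H_3: rank ker ∂_3 − rank ∂_4 = (5 − 4) − 0 = 1, and there is no ∂_4, so H_3 = Z.

H_0 = Z,  H_1 = 0,  H_2 = 0,  H_3 = Z.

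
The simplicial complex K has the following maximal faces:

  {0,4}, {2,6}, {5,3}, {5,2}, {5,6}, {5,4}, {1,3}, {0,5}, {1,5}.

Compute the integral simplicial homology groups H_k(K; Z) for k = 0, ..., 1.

H_0 = Z,  H_1 = Z^3.

We work with the vertex ordering 0 < 1 < 2 < 3 < 4 < 5 < 6. The simplices of K, each written with vertices in increasing order, are:

  0-simplices (7): [0], [1], [2], [3], [4], [5], [6]
  1-simplices (9): [0,4], [0,5], [1,3], [1,5], [2,5], [2,6], [3,5], [4,5], [5,6]

Hence C_0 ≅ Z^7, C_1 ≅ Z^9.

Boundary ∂_1: C_1 → C_0 is given by ∂[p,q] = [q] − [p].
As a 7×9 matrix over Z this has rank 6, with invariant factors (1,1,1,1,1,1).

Now H_k = ker ∂_k / im ∂_{k+1}, so:

  H_0: rank C_0 − rank ∂_1 = 7 − 6 = 1, and the invariant factors of ∂_1 are all 1, so H_0 ≅ Z.
  H_1: rank ker ∂_1 − rank ∂_2 = (9 − 6) − 0 = 3, and there is no ∂_2, so H_1 ≅ Z^3.

As a check, the Euler characteristic is 7 − 9 = -2, which agrees with 1 − 3 = -2.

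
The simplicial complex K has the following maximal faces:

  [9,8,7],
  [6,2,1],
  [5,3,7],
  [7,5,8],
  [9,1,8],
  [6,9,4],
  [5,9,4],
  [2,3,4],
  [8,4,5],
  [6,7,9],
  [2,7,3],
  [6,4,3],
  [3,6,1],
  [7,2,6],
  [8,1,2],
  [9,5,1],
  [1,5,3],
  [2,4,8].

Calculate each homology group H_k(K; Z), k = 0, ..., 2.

H_0 = Z,  H_1 = Z × Z/2,  H_2 = 0.

Order the vertices as 1 < 2 < 3 < 4 < 5 < 6 < 7 < 8 < 9. Listing each simplex with vertices in this order, K has dimension 2 with simplices:

  0-simplices (9): [1], [2], [3], [4], [5], [6], [7], [8], [9]
  1-simplices (27): (27 of them)
  2-simplices (18): [1,2,6], [1,2,8], [1,3,5], [1,3,6], [1,5,9], [1,8,9], [2,3,4], [2,3,7], [2,4,8], [2,6,7], [3,4,6], [3,5,7], [4,5,8], [4,5,9], [4,6,9], [5,7,8], [6,7,9], [7,8,9]

giving chain groups C_0 ≅ Z^9, C_1 ≅ Z^27, C_2 ≅ Z^18.

∂_1: C_1 → C_0 maps an edge to its endpoints' difference, ∂[p,q] = q − p. For instance
  ∂[1,9] = [9] − [1].
The resulting 9×27 matrix has rank 8, and its Smith normal form has invariant factors (1,1,1,1,1,1,1,1).

∂_2: C_2 → C_1 sends each 2-simplex [p,q,r] to [q,r] − [p,r] + [p,q]. For instance
  ∂[1,5,9] = [5,9] − [1,9] + [1,5],
  ∂[2,6,7] = [6,7] − [2,7] + [2,6].
This gives a 27×18 integer matrix of rank 18; reducing to Smith normal form yields diagonal entries (1,1,1,1,1,1,1,1,1,1,1,1,1,1,1,1,1,2).

From H_k ≅ ker(∂_k) / im(∂_{k+1}) we obtain:

  H_0: rank C_0 − rank ∂_1 = 9 − 8 = 1, and the invariant factors of ∂_1 are all 1, so H_0 = Z.
  H_1: rank ker ∂_1 − rank ∂_2 = (27 − 8) − 18 = 1, and ∂_2 has invariant factor 2 > 1, so H_1 = Z × Z/2.
  H_2: rank ker ∂_2 − rank ∂_3 = (18 − 18) − 0 = 0, and there is no ∂_3, so H_2 = 0.

As a check, the Euler characteristic is 9 − 27 + 18 = 0, which agrees with 1 − 1 + 0 = 0.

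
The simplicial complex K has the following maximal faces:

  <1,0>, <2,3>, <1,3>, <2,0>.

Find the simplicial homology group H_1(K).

H_1 ≅ Z.

We work with the vertex ordering 0 < 1 < 2 < 3. The simplices of K, each written with vertices in increasing order, are:

  0-simplices (4): [0], [1], [2], [3]
  1-simplices (4): [0,1], [0,2], [1,3], [2,3]

Hence C_0 ≅ Z^4, C_1 ≅ Z^4.

Boundary ∂_1: C_1 → C_0 sends each edge [p,q] (with p < q) to q − p.
As a 4×4 matrix over Z this has rank 3, with invariant factors (1,1,1).

From H_k ≅ ker(∂_k) / im(∂_{k+1}) we obtain:

  H_1: rank ker ∂_1 − rank ∂_2 = (4 − 3) − 0 = 1, and there is no ∂_2, so H_1 = Z.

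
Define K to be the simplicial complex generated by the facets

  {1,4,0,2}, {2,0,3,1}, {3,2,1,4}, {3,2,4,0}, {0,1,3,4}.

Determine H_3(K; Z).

H_3 ≅ Z.

Take the total order 0 < 1 < 2 < 3 < 4 on the vertex set. Then K (dimension 3) consists of the simplices:

  0-simplices (5): [0], [1], [2], [3], [4]
  1-simplices (10): [0,1], [0,2], [0,3], [0,4], [1,2], [1,3], [1,4], [2,3], [2,4], [3,4]
  2-simplices (10): [0,1,2], [0,1,3], [0,1,4], [0,2,3], [0,2,4], [0,3,4], [1,2,3], [1,2,4], [1,3,4], [2,3,4]
  3-simplices (5): [0,1,2,3], [0,1,2,4], [0,1,3,4], [0,2,3,4], [1,2,3,4]

so the chain groups are C_0 ≅ Z^5, C_1 ≅ Z^10, C_2 ≅ Z^10, C_3 ≅ Z^5.

The boundary map ∂_1: C_1 → C_0 is given by ∂[p,q] = [q] − [p]. For instance
  ∂[0,3] = [3] − [0].
The resulting 5×10 matrix has rank 4, and its Smith normal form has invariant factors (1,1,1,1).

Boundary ∂_2: C_2 → C_1 acts by ∂[p,q,r] = [q,r] − [p,r] + [p,q]. For instance
  ∂[2,3,4] = [3,4] − [2,4] + [2,3],
  ∂[1,3,4] = [3,4] − [1,4] + [1,3].
This gives a 10×10 integer matrix of rank 6; reducing to Smith normal form yields diagonal entries (1,1,1,1,1,1).

Boundary ∂_3: C_3 → C_2 sends each 3-simplex σ to the alternating sum Σ_i (−1)^i (σ with its i-th vertex removed). For instance
  ∂[0,1,2,3] = [1,2,3] − [0,2,3] + [0,1,3] − [0,1,2],
  ∂[0,1,3,4] = [1,3,4] − [0,3,4] + [0,1,4] − [0,1,3].
As a 10×5 matrix over Z this has rank 4, with invariant factors (1,1,1,1).

From H_k ≅ ker(∂_k) / im(∂_{k+1}) we obtain:

  H_3: rank ker ∂_3 − rank ∂_4 = (5 − 4) − 0 = 1, and there is no ∂_4, so H_3 = Z.

(K is a triangulation of the 3-sphere S^3.)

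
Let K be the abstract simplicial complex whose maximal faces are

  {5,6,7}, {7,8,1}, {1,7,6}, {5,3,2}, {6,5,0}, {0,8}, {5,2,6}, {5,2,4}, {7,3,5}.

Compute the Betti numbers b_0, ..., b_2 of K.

Fix the vertex order 0 < 1 < 2 < 3 < 4 < 5 < 6 < 7 < 8 and write every simplex with vertices in increasing order. Then dim K = 2 and the simplices of K are:

  0-simplices (9): [0], [1], [2], [3], [4], [5], [6], [7], [8]
  1-simplices (17): [0,5], [0,6], [0,8], [1,6], [1,7], [1,8], [2,3], [2,4], [2,5], [2,6], [3,5], [3,7], [4,5], [5,6], [5,7], [6,7], [7,8]
  2-simplices (8): [0,5,6], [1,6,7], [1,7,8], [2,3,5], [2,4,5], [2,5,6], [3,5,7], [5,6,7]

so the chain groups are C_0 ≅ Z^9, C_1 ≅ Z^17, C_2 ≅ Z^8.

The boundary map ∂_1: C_1 → C_0 sends each edge [p,q] (with p < q) to q − p. For instance
  ∂[5,6] = [6] − [5].
This gives a 9×17 integer matrix of rank 8; reducing to Smith normal form yields diagonal entries (1,1,1,1,1,1,1,1).

The boundary map ∂_2: C_2 → C_1 maps a triangle to the signed sum of its edges. For instance
  ∂[1,6,7] = [6,7] − [1,7] + [1,6],
  ∂[5,6,7] = [6,7] − [5,7] + [5,6].
The resulting 17×8 matrix has rank 8, and its Smith normal form has invariant factors (1,1,1,1,1,1,1,1).

Now H_k = ker ∂_k / im ∂_{k+1}, so:

  H_0: rank C_0 − rank ∂_1 = 9 − 8 = 1, and the invariant factors of ∂_1 are all 1, so H_0 ≅ Z.
  H_1: rank ker ∂_1 − rank ∂_2 = (17 − 8) − 8 = 1, and the invariant factors of ∂_2 are all 1, so H_1 ≅ Z.
  H_2: rank ker ∂_2 − rank ∂_3 = (8 − 8) − 0 = 0, and there is no ∂_3, so H_2 ≅ 0.

Hence the Betti numbers are b_0 = 1, b_1 = 1, b_2 = 0.

b_0 = 1, b_1 = 1, b_2 = 0.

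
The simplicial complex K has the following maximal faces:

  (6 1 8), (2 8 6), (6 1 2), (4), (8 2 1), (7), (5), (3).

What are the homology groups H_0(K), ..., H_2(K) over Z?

H_0 ≅ Z^5,  H_1 = 0,  H_2 ≅ Z.

Take the total order 1 < 2 < 3 < 4 < 5 < 6 < 7 < 8 on the vertex set. Then K (dimension 2) consists of the simplices:

  0-simplices (8): [1], [2], [3], [4], [5], [6], [7], [8]
  1-simplices (6): [1,2], [1,6], [1,8], [2,6], [2,8], [6,8]
  2-simplices (4): [1,2,6], [1,2,8], [1,6,8], [2,6,8]

giving chain groups C_0 ≅ Z^8, C_1 ≅ Z^6, C_2 ≅ Z^4.

∂_1: C_1 → C_0 sends each edge [p,q] (with p < q) to q − p. For instance
  ∂[1,8] = [8] − [1].
As a 8×6 matrix over Z this has rank 3, with invariant factors (1,1,1).

∂_2: C_2 → C_1 maps a triangle to the signed sum of its edges. For instance
  ∂[1,2,6] = [2,6] − [1,6] + [1,2],
  ∂[1,6,8] = [6,8] − [1,8] + [1,6].
The 6×4 boundary matrix has rank 3 and Smith normal form diag(1,1,1).

Computing H_k = (kernel of ∂_k) / (image of ∂_{k+1}):

  H_0: rank C_0 − rank ∂_1 = 8 − 3 = 5, and the invariant factors of ∂_1 are all 1, so H_0 ≅ Z^5.
  H_1: rank ker ∂_1 − rank ∂_2 = (6 − 3) − 3 = 0, and the invariant factors of ∂_2 are all 1, so H_1 ≅ 0.
  H_2: rank ker ∂_2 − rank ∂_3 = (4 − 3) − 0 = 1, and there is no ∂_3, so H_2 ≅ Z.

As a check, the Euler characteristic is 8 − 6 + 4 = 6, which agrees with 5 − 0 + 1 = 6.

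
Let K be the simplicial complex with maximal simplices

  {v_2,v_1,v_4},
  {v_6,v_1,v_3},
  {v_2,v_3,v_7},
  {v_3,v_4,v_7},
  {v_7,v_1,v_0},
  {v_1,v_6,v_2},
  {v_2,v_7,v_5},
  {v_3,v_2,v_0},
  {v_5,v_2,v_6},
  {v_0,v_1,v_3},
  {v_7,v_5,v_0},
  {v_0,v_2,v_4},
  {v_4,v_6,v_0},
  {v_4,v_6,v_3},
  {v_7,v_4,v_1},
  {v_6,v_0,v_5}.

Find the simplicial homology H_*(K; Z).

H_0 ≅ Z,  H_1 ≅ Z^2,  H_2 ≅ Z.

Order the vertices as v_0 < v_1 < v_2 < v_3 < v_4 < v_5 < v_6 < v_7. Listing each simplex with vertices in this order, K has dimension 2 with simplices:

  0-simplices (8): [v_0], [v_1], [v_2], [v_3], [v_4], [v_5], [v_6], [v_7]
  1-simplices (24): (24 of them)
  2-simplices (16): (16 of them)

Hence C_0 ≅ Z^8, C_1 ≅ Z^24, C_2 ≅ Z^16.

∂_1: C_1 → C_0 sends each edge [p,q] (with p < q) to q − p.
The 8×24 boundary matrix has rank 7 and Smith normal form diag(1,1,1,1,1,1,1).

Boundary ∂_2: C_2 → C_1 sends each 2-simplex [p,q,r] to [q,r] − [p,r] + [p,q]. For instance
  ∂[v_0,v_1,v_3] = [v_1,v_3] − [v_0,v_3] + [v_0,v_1],
  ∂[v_3,v_4,v_7] = [v_4,v_7] − [v_3,v_7] + [v_3,v_4].
As a 24×16 matrix over Z this has rank 15, with invariant factors (1,1,1,1,1,1,1,1,1,1,1,1,1,1,1).

Reading off H_k = ker ∂_k / im ∂_{k+1}:

  H_0: rank C_0 − rank ∂_1 = 8 − 7 = 1, and the invariant factors of ∂_1 are all 1, so H_0 = Z.
  H_1: rank ker ∂_1 − rank ∂_2 = (24 − 7) − 15 = 2, and the invariant factors of ∂_2 are all 1, so H_1 = Z^2.
  H_2: rank ker ∂_2 − rank ∂_3 = (16 − 15) − 0 = 1, and there is no ∂_3, so H_2 = Z.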